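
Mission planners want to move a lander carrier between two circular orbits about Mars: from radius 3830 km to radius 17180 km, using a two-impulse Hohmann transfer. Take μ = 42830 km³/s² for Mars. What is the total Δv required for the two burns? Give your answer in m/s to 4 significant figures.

Δv = 1558 m/s

Semi-major axis of the transfer orbit: a_t = (3830 + 17180)/2 = 10505 km.
Circular speed at r₁: v₁ = √(μ/r₁) = √(42830/3830) = 3.3441 km/s.
Transfer-orbit speed at r₁ (vis-viva equation): v_p = √[μ(2/r₁ − 1/a_t)] = 4.2765 km/s.
First burn Δv₁ = |v_p − v₁| = 0.9324 km/s.
At r₂, v₂ = √(μ/r₂) = 1.579 km/s.
Transfer-orbit speed at r₂: v_a = √[μ(2/r₂ − 1/a_t)] = 0.9534 km/s.
Second burn Δv₂ = |v₂ − v_a| = 0.6256 km/s.
Total Δv = Δv₁ + Δv₂ = 1.558 km/s.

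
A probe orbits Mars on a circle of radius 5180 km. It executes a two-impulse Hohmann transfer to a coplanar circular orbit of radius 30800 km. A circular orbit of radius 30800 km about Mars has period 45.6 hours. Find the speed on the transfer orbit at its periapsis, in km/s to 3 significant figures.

v = 3.76 km/s

From Kepler's third law T² = 4π²r³/μ at r = 30800 km, T = 45.6 hours = 45.6 × 3600 s = 1.6416×10^5 s: μ = 4π²r³/T² = 42803.3 km³/s².
The Hohmann ellipse has a_t = (r₁ + r₂)/2 = 17990 km.
At periapsis, r = 5180 km.
Vis-viva: v = √[μ(2/r − 1/a_t)] = √[42803.3 × (2/5180 − 1/17990)] = 3.761 km/s.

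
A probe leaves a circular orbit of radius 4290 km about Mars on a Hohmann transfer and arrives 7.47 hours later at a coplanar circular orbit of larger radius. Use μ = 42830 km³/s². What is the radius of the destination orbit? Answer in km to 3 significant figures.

r₂ = 25000 km

Transfer time t = 7.47 hours = 26892 s, and t = π√(a_t³/μ).
So a_t = (μ t²/π²)^(1/3) = (42830 × (26892)² / π²)^(1/3) = 14641 km.
Since a_t = (r₁ + r₂)/2, r₂ = 2a_t − r₁ = 2×14641 − 4290 = 24992 km.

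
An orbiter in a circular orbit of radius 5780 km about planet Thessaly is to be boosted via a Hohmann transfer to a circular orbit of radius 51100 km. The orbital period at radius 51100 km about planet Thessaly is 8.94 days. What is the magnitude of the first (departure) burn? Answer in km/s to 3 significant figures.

From Kepler's third law T² = 4π²r³/μ at r = 51100 km, T = 8.94 days = 8.94 × 86400 s = 7.72416×10^5 s: μ = 4π²r³/T² = 8829.17 km³/s².
The Hohmann ellipse has a_t = (r₁ + r₂)/2 = 28440 km.
On the circular orbit at r = 5780 km, v_c = √(μ/r) = 1.2359 km/s.
Vis-viva on the transfer ellipse at r = 5780 km gives v_t = √[μ(2/r − 1/a_t)] = 1.6567 km/s.
Δv₁ = |v_t − v_c| = |1.6567 − 1.2359| = 0.4208 km/s.

Δv₁ = 0.421 km/s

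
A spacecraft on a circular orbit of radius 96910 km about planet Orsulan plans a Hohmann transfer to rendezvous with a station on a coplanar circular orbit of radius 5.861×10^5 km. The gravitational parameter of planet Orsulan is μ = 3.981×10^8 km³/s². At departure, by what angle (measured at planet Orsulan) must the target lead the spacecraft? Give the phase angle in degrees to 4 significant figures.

Semi-major axis of the transfer orbit: a_t = (96910 + 5.861×10^5)/2 = 3.41505×10^5 km.
Transfer time t = π√(a_t³/μ) = 31423 s.
Target angular speed ω₂ = √(μ/r₂³) = 4.4467×10^-5 rad/s.
Angle swept by the target during transfer: ω₂·t = 1.3973 rad = 80.06°.
The spacecraft traverses 180° on the transfer ellipse, so the target must lead by 180° − 80.06° = 99.94°.

φ = 99.94°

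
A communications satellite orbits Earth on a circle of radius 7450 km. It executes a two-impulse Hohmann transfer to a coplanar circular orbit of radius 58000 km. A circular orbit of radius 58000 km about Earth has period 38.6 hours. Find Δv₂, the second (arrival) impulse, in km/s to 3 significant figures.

Δv₂ = 1.37 km/s

From Kepler's third law T² = 4π²r³/μ at r = 58000 km, T = 38.6 hours = 38.6 × 3600 s = 1.3896×10^5 s: μ = 4π²r³/T² = 3.98900×10^5 km³/s².
Semi-major axis of the transfer orbit: a_t = (7450 + 58000)/2 = 32725 km.
On the circular orbit at r = 58000 km, v_c = √(μ/r) = 2.6225 km/s.
Vis-viva on the transfer ellipse at r = 58000 km gives v_t = √[μ(2/r − 1/a_t)] = 1.2513 km/s.
Δv₂ = |v_t − v_c| = |1.2513 − 2.6225| = 1.371 km/s.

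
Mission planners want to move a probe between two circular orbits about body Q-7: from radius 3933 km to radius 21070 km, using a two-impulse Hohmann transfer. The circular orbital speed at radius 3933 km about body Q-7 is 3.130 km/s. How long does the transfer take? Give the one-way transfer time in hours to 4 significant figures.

From the circular-orbit relation v² = μ/r at r = 3933 km: μ = v²r = (3.130)² × 3933 = 38531.2 km³/s².
Transfer-ellipse semi-major axis a_t = (r₁ + r₂)/2 = (3933 + 21070)/2 = 12501.5 km.
Half the transfer-orbit period gives t = π√(a_t³/μ) = 22370 s.
Converting: 22370 s ÷ 3600 s/hour = 6.214 hours.

t = 6.214 hours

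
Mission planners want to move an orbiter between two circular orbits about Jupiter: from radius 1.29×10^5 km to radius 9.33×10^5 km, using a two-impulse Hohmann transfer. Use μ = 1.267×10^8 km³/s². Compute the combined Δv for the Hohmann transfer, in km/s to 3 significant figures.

Semi-major axis of the transfer orbit: a_t = (1.290×10^5 + 9.330×10^5)/2 = 5.310×10^5 km.
At r₁ the circular-orbit speed is v₁ = √(μ/r₁) = 31.34 km/s.
Transfer-orbit speed at r₁ (vis-viva): v_p = √[μ(2/r₁ − 1/a_t)] = 41.54 km/s.
First burn Δv₁ = |v_p − v₁| = 10.20 km/s.
Circular speed at r₂: v₂ = √(μ/r₂) = 11.6533 km/s.
Transfer-orbit speed at r₂: v_a = √[μ(2/r₂ − 1/a_t)] = 5.74374 km/s.
Second burn Δv₂ = |v₂ − v_a| = 5.910 km/s.
Total Δv = Δv₁ + Δv₂ = 16.11 km/s.

Δv = 16.1 km/s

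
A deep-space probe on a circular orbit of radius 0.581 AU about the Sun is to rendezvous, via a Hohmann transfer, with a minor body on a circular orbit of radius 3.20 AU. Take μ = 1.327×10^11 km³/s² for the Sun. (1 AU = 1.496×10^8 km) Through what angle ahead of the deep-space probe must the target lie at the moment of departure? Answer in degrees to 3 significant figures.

φ = 98.3°

In km: r₁ = 0.581 × 1.496×10^8 = 8.69176×10^7 km; r₂ = 3.20 × 1.496×10^8 = 4.7872×10^8 km.
Transfer-ellipse semi-major axis a_t = (r₁ + r₂)/2 = (8.69176×10^7 + 4.7872×10^8)/2 = 2.828188×10^8 km.
The half-period of the transfer ellipse is t = π√(a_t³/μ) = 4.1018×10^7 s.
Target angular speed ω₂ = √(μ/r₂³) = 3.4779×10^-8 rad/s.
Angle swept by the target during transfer: ω₂·t = 1.4266 rad = 81.74°.
The deep-space probe traverses 180° on the transfer ellipse, so the target must lead by 180° − 81.74° = 98.3°.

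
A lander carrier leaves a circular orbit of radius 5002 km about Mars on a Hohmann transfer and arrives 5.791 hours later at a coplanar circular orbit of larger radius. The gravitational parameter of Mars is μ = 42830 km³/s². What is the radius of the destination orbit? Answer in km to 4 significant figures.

Transfer time t = 5.791 hours = 20847.6 s, and t = π√(a_t³/μ).
So a_t = (μ t²/π²)^(1/3) = (42830 × (20847.6)² / π²)^(1/3) = 12355 km.
Since a_t = (r₁ + r₂)/2, r₂ = 2a_t − r₁ = 2×12355 − 5002 = 19708 km.

r₂ = 19710 km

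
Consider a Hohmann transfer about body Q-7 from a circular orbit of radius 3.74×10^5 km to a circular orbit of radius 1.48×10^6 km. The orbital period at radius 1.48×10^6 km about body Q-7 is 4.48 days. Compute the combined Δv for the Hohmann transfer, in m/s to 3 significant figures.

From Kepler's third law T² = 4π²r³/μ at r = 1.48×10^6 km, T = 4.48 days = 4.48 × 86400 s = 3.87072×10^5 s: μ = 4π²r³/T² = 8.54204×10^8 km³/s².
Semi-major axis of the transfer orbit: a_t = (3.740×10^5 + 1.480×10^6)/2 = 9.270×10^5 km.
At r₁ the circular-orbit speed is v₁ = √(μ/r₁) = 47.791 km/s.
On the transfer ellipse at r₁, vis-viva gives v_p = √[μ(2/r₁ − 1/a_t)] = 60.386 km/s.
First burn Δv₁ = |v_p − v₁| = 12.595 km/s.
At r₂, v₂ = √(μ/r₂) = 24.02425 km/s.
Transfer-orbit speed at r₂: v_a = √[μ(2/r₂ − 1/a_t)] = 15.25969 km/s.
Second burn Δv₂ = |v₂ − v_a| = 8.7646 km/s.
Total Δv = Δv₁ + Δv₂ = 21.36 km/s.

Δv = 21400 m/s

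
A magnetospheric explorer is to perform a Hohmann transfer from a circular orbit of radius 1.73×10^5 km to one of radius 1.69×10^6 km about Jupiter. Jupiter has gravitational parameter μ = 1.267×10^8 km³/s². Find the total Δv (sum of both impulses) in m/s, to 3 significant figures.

Semi-major axis of the transfer orbit: a_t = (1.730×10^5 + 1.690×10^6)/2 = 9.315×10^5 km.
Circular speed at r₁: v₁ = √(μ/r₁) = √(1.267×10^8/1.730×10^5) = 27.0623 km/s.
Transfer-orbit speed at r₁ (vis-viva equation): v_p = √[μ(2/r₁ − 1/a_t)] = 36.4516 km/s.
First burn Δv₁ = |v_p − v₁| = 9.389 km/s.
At r₂, v₂ = √(μ/r₂) = 8.6585 km/s.
Transfer-orbit speed at r₂: v_a = √[μ(2/r₂ − 1/a_t)] = 3.7314 km/s.
Second burn Δv₂ = |v₂ − v_a| = 4.927 km/s.
Total Δv = Δv₁ + Δv₂ = 14.32 km/s.

Δv = 14300 m/s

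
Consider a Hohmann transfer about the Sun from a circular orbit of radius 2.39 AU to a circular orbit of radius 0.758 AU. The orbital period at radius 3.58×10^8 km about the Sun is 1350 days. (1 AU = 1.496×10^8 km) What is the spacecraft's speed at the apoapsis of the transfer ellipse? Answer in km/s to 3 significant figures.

From Kepler's third law T² = 4π²r³/μ at r = 3.58×10^8 km, T = 1350 days = 1350 × 86400 s = 1.1664×10^8 s: μ = 4π²r³/T² = 1.33142×10^11 km³/s².
In km: r₁ = 2.39 × 1.496×10^8 = 3.57544×10^8 km; r₂ = 0.758 × 1.496×10^8 = 1.133968×10^8 km.
Semi-major axis of the transfer orbit: a_t = (3.57544×10^8 + 1.133968×10^8)/2 = 2.354704×10^8 km.
At apoapsis, r = 3.57544×10^8 km.
Vis-viva: v = √[μ(2/r − 1/a_t)] = √[1.33142×10^11 × (2/3.57544×10^8 − 1/2.354704×10^8)] = 13.39 km/s.

v = 13.4 km/s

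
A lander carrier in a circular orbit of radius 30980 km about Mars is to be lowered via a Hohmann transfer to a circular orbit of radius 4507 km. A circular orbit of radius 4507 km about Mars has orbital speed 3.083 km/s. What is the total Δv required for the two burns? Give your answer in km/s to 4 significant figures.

From the circular-orbit relation v² = μ/r at r = 4507 km: μ = v²r = (3.083)² × 4507 = 42838.5 km³/s².
Semi-major axis of the transfer orbit: a_t = (30980 + 4507)/2 = 17743.5 km.
Circular speed at r₁: v₁ = √(μ/r₁) = √(42838.5/30980) = 1.176 km/s.
On the transfer ellipse at r₁, vis-viva gives v_a = √[μ(2/r₁ − 1/a_t)] = 0.5927 km/s.
First burn Δv₁ = |v_a − v₁| = 0.5833 km/s.
At r₂, v₂ = √(μ/r₂) = 3.0830 km/s.
Transfer-orbit speed at r₂: v_p = √[μ(2/r₂ − 1/a_t)] = 4.0738 km/s.
Second burn Δv₂ = |v₂ − v_p| = 0.9908 km/s.
Δv = Δv₁ + Δv₂ = 0.5833 + 0.9908 = 1.574 km/s.

Δv = 1.574 km/s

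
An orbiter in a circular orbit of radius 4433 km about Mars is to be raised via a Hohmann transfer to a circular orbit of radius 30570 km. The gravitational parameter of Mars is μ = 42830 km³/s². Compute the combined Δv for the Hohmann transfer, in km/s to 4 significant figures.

Δv = 1.588 km/s

Transfer-ellipse semi-major axis a_t = (r₁ + r₂)/2 = (4433 + 30570)/2 = 17501.5 km.
At r₁ the circular-orbit speed is v₁ = √(μ/r₁) = 3.1083 km/s.
Transfer-orbit speed at r₁ (vis-viva equation): v_p = √[μ(2/r₁ − 1/a_t)] = 4.1080 km/s.
First burn Δv₁ = |v_p − v₁| = 0.9997 km/s.
At r₂, v₂ = √(μ/r₂) = 1.18366 km/s.
Transfer-orbit speed at r₂: v_a = √[μ(2/r₂ − 1/a_t)] = 0.595714 km/s.
Second burn Δv₂ = |v₂ − v_a| = 0.5879 km/s.
Total Δv = Δv₁ + Δv₂ = 1.588 km/s.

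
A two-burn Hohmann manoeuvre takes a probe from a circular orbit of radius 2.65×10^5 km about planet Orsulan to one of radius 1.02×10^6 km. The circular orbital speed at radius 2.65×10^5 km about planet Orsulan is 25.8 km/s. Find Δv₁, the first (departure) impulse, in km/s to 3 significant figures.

Δv₁ = 6.71 km/s

From the circular-orbit relation v² = μ/r at r = 2.65×10^5 km: μ = v²r = (25.8)² × 2.65×10^5 = 1.76395×10^8 km³/s².
Transfer-ellipse semi-major axis a_t = (r₁ + r₂)/2 = (2.650×10^5 + 1.020×10^6)/2 = 6.425×10^5 km.
Circular speed at r = 2.650×10^5 km: v_c = √(μ/r) = 25.800 km/s.
Transfer-orbit speed at the same r (vis-viva, a = a_t): v_t = √[μ(2/r − 1/a_t)] = 32.507 km/s.
Δv₁ = |v_t − v_c| = |32.507 − 25.800| = 6.707 km/s.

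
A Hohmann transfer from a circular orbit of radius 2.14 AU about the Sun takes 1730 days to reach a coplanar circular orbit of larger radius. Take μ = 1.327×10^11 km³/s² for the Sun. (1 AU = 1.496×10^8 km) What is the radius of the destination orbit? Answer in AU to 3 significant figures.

r₂ = 6.81 AU

In km: r₁ = 2.14 × 1.496×10^8 = 3.20144×10^8 km.
Transfer time t = 1730 days = 1.49472×10^8 s, and t = π√(a_t³/μ).
So a_t = (μ t²/π²)^(1/3) = (1.327×10^11 × (1.49472×10^8)² / π²)^(1/3) = 6.6973×10^8 km.
Since a_t = (r₁ + r₂)/2, r₂ = 2a_t − r₁ = 2×6.6973×10^8 − 3.20144×10^8 = 1.019316×10^9 km.
In AU: r₂ = 1.019316×10^9 / 1.496×10^8 = 6.81 AU.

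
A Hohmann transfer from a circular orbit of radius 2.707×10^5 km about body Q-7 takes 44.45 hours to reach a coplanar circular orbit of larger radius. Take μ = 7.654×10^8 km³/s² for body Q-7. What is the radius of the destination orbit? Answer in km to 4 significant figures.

Transfer time t = 44.45 hours = 1.6002×10^5 s, and t = π√(a_t³/μ).
So a_t = (μ t²/π²)^(1/3) = (7.654×10^8 × (1.6002×10^5)² / π²)^(1/3) = 1.2569×10^6 km.
Since a_t = (r₁ + r₂)/2, r₂ = 2a_t − r₁ = 2×1.2569×10^6 − 2.707×10^5 = 2.2431×10^6 km.

r₂ = 2.243×10^6 km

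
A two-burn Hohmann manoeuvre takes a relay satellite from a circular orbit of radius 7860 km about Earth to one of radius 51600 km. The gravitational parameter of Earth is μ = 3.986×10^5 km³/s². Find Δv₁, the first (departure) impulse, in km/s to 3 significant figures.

Δv₁ = 2.26 km/s

Transfer-ellipse semi-major axis a_t = (r₁ + r₂)/2 = (7860 + 51600)/2 = 29730 km.
Circular speed at r = 7860 km: v_c = √(μ/r) = 7.121 km/s.
Transfer-orbit speed at the same r (vis-viva, a = a_t): v_t = √[μ(2/r − 1/a_t)] = 9.382 km/s.
Δv₁ = |v_t − v_c| = |9.382 − 7.121| = 2.261 km/s.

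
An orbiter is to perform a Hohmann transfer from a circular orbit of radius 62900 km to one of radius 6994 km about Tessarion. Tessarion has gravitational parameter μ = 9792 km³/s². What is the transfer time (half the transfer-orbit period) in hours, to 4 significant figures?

Semi-major axis of the transfer orbit: a_t = (62900 + 6994)/2 = 34947 km.
Transfer time t = π√(a_t³/μ) = π√((34947)³ / 9792) = 2.074×10^5 s.
Converting: 2.074×10^5 s ÷ 3600 s/hour = 57.61 hours.

t = 57.61 hours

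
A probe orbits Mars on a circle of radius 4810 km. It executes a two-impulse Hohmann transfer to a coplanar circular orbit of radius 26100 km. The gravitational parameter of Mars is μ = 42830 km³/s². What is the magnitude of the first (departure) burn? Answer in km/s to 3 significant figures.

Semi-major axis of the transfer orbit: a_t = (4810 + 26100)/2 = 15455 km.
On the circular orbit at r = 4810 km, v_c = √(μ/r) = 2.9840 km/s.
Vis-viva on the transfer ellipse at r = 4810 km gives v_t = √[μ(2/r − 1/a_t)] = 3.8778 km/s.
Δv₁ = |v_t − v_c| = |3.8778 − 2.9840| = 0.8938 km/s.

Δv₁ = 0.894 km/s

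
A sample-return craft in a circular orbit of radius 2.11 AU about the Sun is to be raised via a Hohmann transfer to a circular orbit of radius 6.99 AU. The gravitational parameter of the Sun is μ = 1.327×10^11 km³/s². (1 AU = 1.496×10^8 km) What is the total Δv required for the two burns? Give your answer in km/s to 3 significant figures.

In km: r₁ = 2.11 × 1.496×10^8 = 3.15656×10^8 km; r₂ = 6.99 × 1.496×10^8 = 1.045704×10^9 km.
Semi-major axis of the transfer orbit: a_t = (3.15656×10^8 + 1.045704×10^9)/2 = 6.8068×10^8 km.
Circular speed at r₁: v₁ = √(μ/r₁) = √(1.327×10^11/3.15656×10^8) = 20.50 km/s.
On the transfer ellipse at r₁, v² = μ(2/r − 1/a) gives v_p = √[μ(2/r₁ − 1/a_t)] = 25.41 km/s.
First burn Δv₁ = |v_p − v₁| = 4.910 km/s.
At r₂, v₂ = √(μ/r₂) = 11.265 km/s.
Transfer-orbit speed at r₂: v_a = √[μ(2/r₂ − 1/a_t)] = 7.6713 km/s.
Second burn Δv₂ = |v₂ − v_a| = 3.594 km/s.
Total Δv = Δv₁ + Δv₂ = 8.504 km/s.

Δv = 8.50 km/s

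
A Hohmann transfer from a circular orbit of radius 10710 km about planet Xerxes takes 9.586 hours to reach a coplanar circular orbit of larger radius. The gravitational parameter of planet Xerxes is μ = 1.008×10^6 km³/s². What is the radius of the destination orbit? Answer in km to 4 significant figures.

r₂ = 88380 km

Transfer time t = 9.586 hours = 34509.6 s, and t = π√(a_t³/μ).
So a_t = (μ t²/π²)^(1/3) = (1.008×10^6 × (34509.6)² / π²)^(1/3) = 49547 km.
Since a_t = (r₁ + r₂)/2, r₂ = 2a_t − r₁ = 2×49547 − 10710 = 88384 km.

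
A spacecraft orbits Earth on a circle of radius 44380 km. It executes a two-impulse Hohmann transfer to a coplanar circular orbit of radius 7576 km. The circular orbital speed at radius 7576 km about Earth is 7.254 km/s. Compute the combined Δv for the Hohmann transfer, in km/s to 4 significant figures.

From the circular-orbit relation v² = μ/r at r = 7576 km: μ = v²r = (7.254)² × 7576 = 3.98653×10^5 km³/s².
Semi-major axis of the transfer orbit: a_t = (44380 + 7576)/2 = 25978 km.
At r₁ the circular-orbit speed is v₁ = √(μ/r₁) = 2.9971 km/s.
Transfer-orbit speed at r₁ (vis-viva equation): v_a = √[μ(2/r₁ − 1/a_t)] = 1.6185 km/s.
First burn Δv₁ = |v_a − v₁| = 1.379 km/s.
At r₂, v₂ = √(μ/r₂) = 7.254 km/s.
Transfer-orbit speed at r₂: v_p = √[μ(2/r₂ − 1/a_t)] = 9.481 km/s.
Second burn Δv₂ = |v₂ − v_p| = 2.227 km/s.
Total Δv = Δv₁ + Δv₂ = 3.606 km/s.

Δv = 3.606 km/s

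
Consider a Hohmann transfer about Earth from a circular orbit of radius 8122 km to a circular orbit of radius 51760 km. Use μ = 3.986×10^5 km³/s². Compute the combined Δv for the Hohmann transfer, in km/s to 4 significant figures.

Δv = 3.535 km/s

Semi-major axis of the transfer orbit: a_t = (8122 + 51760)/2 = 29941 km.
At r₁ the circular-orbit speed is v₁ = √(μ/r₁) = 7.0055 km/s.
Transfer-orbit speed at r₁ (vis-viva equation): v_p = √[μ(2/r₁ − 1/a_t)] = 9.2109 km/s.
First burn Δv₁ = |v_p − v₁| = 2.205 km/s.
At r₂, v₂ = √(μ/r₂) = 2.775 km/s.
Transfer-orbit speed at r₂: v_a = √[μ(2/r₂ − 1/a_t)] = 1.445 km/s.
Second burn Δv₂ = |v₂ − v_a| = 1.330 km/s.
Δv = Δv₁ + Δv₂ = 2.205 + 1.330 = 3.535 km/s.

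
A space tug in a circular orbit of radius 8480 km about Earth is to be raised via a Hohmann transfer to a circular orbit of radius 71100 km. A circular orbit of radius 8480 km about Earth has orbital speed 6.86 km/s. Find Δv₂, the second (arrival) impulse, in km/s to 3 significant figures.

From the circular-orbit relation v² = μ/r at r = 8480 km: μ = v²r = (6.86)² × 8480 = 3.99065×10^5 km³/s².
Semi-major axis of the transfer orbit: a_t = (8480 + 71100)/2 = 39790 km.
Circular speed at r = 71100 km: v_c = √(μ/r) = 2.369 km/s.
Transfer-orbit speed at the same r (vis-viva, a = a_t): v_t = √[μ(2/r − 1/a_t)] = 1.094 km/s.
Δv₂ = |v_t − v_c| = |1.094 − 2.369| = 1.275 km/s.

Δv₂ = 1.28 km/s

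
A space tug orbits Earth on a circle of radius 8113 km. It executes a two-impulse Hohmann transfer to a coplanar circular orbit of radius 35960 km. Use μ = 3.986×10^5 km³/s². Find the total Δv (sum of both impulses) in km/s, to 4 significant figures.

Δv = 3.254 km/s

Semi-major axis of the transfer orbit: a_t = (8113 + 35960)/2 = 22036.5 km.
At r₁ the circular-orbit speed is v₁ = √(μ/r₁) = 7.009 km/s.
Transfer-orbit speed at r₁ (vis-viva equation): v_p = √[μ(2/r₁ − 1/a_t)] = 8.954 km/s.
First burn Δv₁ = |v_p − v₁| = 1.945 km/s.
At r₂, v₂ = √(μ/r₂) = 3.329 km/s.
Transfer-orbit speed at r₂: v_a = √[μ(2/r₂ − 1/a_t)] = 2.020 km/s.
Second burn Δv₂ = |v₂ − v_a| = 1.309 km/s.
Total Δv = Δv₁ + Δv₂ = 3.254 km/s.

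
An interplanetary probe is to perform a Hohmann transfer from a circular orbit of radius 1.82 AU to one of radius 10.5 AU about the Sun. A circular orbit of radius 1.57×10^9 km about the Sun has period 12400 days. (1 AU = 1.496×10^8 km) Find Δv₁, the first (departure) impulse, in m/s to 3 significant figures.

Δv₁ = 6760 m/s

From Kepler's third law T² = 4π²r³/μ at r = 1.57×10^9 km, T = 12400 days = 12400 × 86400 s = 1.07136×10^9 s: μ = 4π²r³/T² = 1.33103×10^11 km³/s².
In km: r₁ = 1.82 × 1.496×10^8 = 2.72272×10^8 km; r₂ = 10.5 × 1.496×10^8 = 1.5708×10^9 km.
The Hohmann ellipse has a_t = (r₁ + r₂)/2 = 9.21536×10^8 km.
On the circular orbit at r = 2.72272×10^8 km, v_c = √(μ/r) = 22.11019 km/s.
Transfer-orbit speed at the same r (vis-viva, a = a_t): v_t = √[μ(2/r − 1/a_t)] = 28.86667 km/s.
Δv₁ = |v_t − v_c| = |28.86667 − 22.11019| = 6.756 km/s.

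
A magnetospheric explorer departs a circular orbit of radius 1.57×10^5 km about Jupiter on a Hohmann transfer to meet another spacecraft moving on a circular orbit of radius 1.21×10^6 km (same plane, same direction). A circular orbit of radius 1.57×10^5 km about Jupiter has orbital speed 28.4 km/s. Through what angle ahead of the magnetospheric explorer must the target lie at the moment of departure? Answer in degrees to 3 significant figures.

φ = 104°

From the circular-orbit relation v² = μ/r at r = 1.57×10^5 km: μ = v²r = (28.4)² × 1.57×10^5 = 1.26630×10^8 km³/s².
Transfer-ellipse semi-major axis a_t = (r₁ + r₂)/2 = (1.570×10^5 + 1.210×10^6)/2 = 6.835×10^5 km.
The half-period of the transfer ellipse is t = π√(a_t³/μ) = 1.5776×10^5 s.
Target angular speed ω₂ = √(μ/r₂³) = 8.4545×10^-6 rad/s.
Angle swept by the target during transfer: ω₂·t = 1.3338 rad = 76.42°.
The magnetospheric explorer traverses 180° on the transfer ellipse, so the target must lead by 180° − 76.42° = 104°.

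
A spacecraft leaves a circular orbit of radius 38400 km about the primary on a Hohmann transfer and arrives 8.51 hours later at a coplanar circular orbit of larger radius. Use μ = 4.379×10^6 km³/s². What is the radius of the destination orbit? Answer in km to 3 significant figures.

Transfer time t = 8.51 hours = 30636 s, and t = π√(a_t³/μ).
So a_t = (μ t²/π²)^(1/3) = (4.379×10^6 × (30636)² / π²)^(1/3) = 74676 km.
Since a_t = (r₁ + r₂)/2, r₂ = 2a_t − r₁ = 2×74676 − 38400 = 1.10952×10^5 km.

r₂ = 1.11×10^5 km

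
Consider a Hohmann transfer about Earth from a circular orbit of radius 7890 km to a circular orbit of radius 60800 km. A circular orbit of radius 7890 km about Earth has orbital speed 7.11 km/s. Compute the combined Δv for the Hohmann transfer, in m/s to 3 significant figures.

Δv = 3680 m/s

From the circular-orbit relation v² = μ/r at r = 7890 km: μ = v²r = (7.11)² × 7890 = 3.98856×10^5 km³/s².
The Hohmann ellipse has a_t = (r₁ + r₂)/2 = 34345 km.
Circular speed at r₁: v₁ = √(μ/r₁) = √(3.98856×10^5/7890) = 7.110 km/s.
Transfer-orbit speed at r₁ (v² = μ(2/r − 1/a)): v_p = √[μ(2/r₁ − 1/a_t)] = 9.460 km/s.
First burn Δv₁ = |v_p − v₁| = 2.350 km/s.
At r₂, v₂ = √(μ/r₂) = 2.5613 km/s.
Transfer-orbit speed at r₂: v_a = √[μ(2/r₂ − 1/a_t)] = 1.2276 km/s.
Second burn Δv₂ = |v₂ − v_a| = 1.334 km/s.
Δv = Δv₁ + Δv₂ = 2.350 + 1.334 = 3.684 km/s.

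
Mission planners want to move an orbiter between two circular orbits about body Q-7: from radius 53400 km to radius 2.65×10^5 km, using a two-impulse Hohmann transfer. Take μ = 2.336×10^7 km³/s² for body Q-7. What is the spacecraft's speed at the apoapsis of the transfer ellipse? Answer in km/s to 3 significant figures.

Semi-major axis of the transfer orbit: a_t = (53400 + 2.650×10^5)/2 = 1.592×10^5 km.
The apoapsis of the transfer ellipse is at r = 2.650×10^5 km.
Applying v² = μ(2/r − 1/a_t): v = 5.438 km/s.

v = 5.44 km/s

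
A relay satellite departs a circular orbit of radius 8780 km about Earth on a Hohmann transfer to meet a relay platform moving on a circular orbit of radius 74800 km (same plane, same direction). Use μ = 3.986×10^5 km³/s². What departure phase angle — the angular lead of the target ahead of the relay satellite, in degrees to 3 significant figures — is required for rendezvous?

φ = 105°

Semi-major axis of the transfer orbit: a_t = (8780 + 74800)/2 = 41790 km.
The half-period of the transfer ellipse is t = π√(a_t³/μ) = 42510 s.
Target angular speed ω₂ = √(μ/r₂³) = 3.086×10^-5 rad/s.
Angle swept by the target during transfer: ω₂·t = 1.312 rad = 75.17°.
Arrival is 180° from departure on the ellipse, so φ = 180° − 75.17° = 105°.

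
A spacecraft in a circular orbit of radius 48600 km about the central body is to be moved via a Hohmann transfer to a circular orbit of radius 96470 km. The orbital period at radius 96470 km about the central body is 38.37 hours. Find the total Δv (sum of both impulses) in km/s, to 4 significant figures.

Δv = 1.744 km/s

From Kepler's third law T² = 4π²r³/μ at r = 96470 km, T = 38.37 hours = 38.37 × 3600 s = 1.38132×10^5 s: μ = 4π²r³/T² = 1.85758×10^6 km³/s².
The Hohmann ellipse has a_t = (r₁ + r₂)/2 = 72535 km.
Circular speed at r₁: v₁ = √(μ/r₁) = √(1.85758×10^6/48600) = 6.1824 km/s.
On the transfer ellipse at r₁, vis-viva equation gives v_p = √[μ(2/r₁ − 1/a_t)] = 7.1298 km/s.
First burn Δv₁ = |v_p − v₁| = 0.9474 km/s.
Circular speed at r₂: v₂ = √(μ/r₂) = 4.3881 km/s.
Transfer-orbit speed at r₂: v_a = √[μ(2/r₂ − 1/a_t)] = 3.5919 km/s.
Second burn Δv₂ = |v₂ − v_a| = 0.7962 km/s.
Total Δv = Δv₁ + Δv₂ = 1.744 km/s.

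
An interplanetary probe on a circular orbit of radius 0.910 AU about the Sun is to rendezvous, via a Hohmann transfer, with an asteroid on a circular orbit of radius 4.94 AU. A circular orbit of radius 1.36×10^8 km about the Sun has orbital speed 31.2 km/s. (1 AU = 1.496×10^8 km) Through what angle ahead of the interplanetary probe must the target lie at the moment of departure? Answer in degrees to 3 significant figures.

From the circular-orbit relation v² = μ/r at r = 1.36×10^8 km: μ = v²r = (31.2)² × 1.36×10^8 = 1.32388×10^11 km³/s².
In km: r₁ = 0.910 × 1.496×10^8 = 1.36136×10^8 km; r₂ = 4.94 × 1.496×10^8 = 7.39024×10^8 km.
The Hohmann ellipse has a_t = (r₁ + r₂)/2 = 4.3758×10^8 km.
The half-period of the transfer ellipse is t = π√(a_t³/μ) = 7.9034×10^7 s.
The target's mean motion on its circular orbit is ω₂ = √(μ/r₂³) = 1.8111×10^-8 rad/s.
Angle swept by the target during transfer: ω₂·t = 1.4314 rad = 82.01°.
The interplanetary probe traverses 180° on the transfer ellipse, so the target must lead by 180° − 82.01° = 98.0°.

φ = 98.0°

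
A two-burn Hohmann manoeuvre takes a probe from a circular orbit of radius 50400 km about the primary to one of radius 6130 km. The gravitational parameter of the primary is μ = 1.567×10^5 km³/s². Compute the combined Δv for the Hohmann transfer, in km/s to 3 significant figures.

Δv = 2.64 km/s

The Hohmann ellipse has a_t = (r₁ + r₂)/2 = 28265 km.
At r₁ the circular-orbit speed is v₁ = √(μ/r₁) = 1.763272 km/s.
On the transfer ellipse at r₁, vis-viva equation gives v_a = √[μ(2/r₁ − 1/a_t)] = 0.8211547 km/s.
First burn Δv₁ = |v_a − v₁| = 0.94212 km/s.
Circular speed at r₂: v₂ = √(μ/r₂) = 5.055967 km/s.
Transfer-orbit speed at r₂: v_p = √[μ(2/r₂ − 1/a_t)] = 6.751419 km/s.
Second burn Δv₂ = |v₂ − v_p| = 1.6955 km/s.
Total Δv = Δv₁ + Δv₂ = 2.638 km/s.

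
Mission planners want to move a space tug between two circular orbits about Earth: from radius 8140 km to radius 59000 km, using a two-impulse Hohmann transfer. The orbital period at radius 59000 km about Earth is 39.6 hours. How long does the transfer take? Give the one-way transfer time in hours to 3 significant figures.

t = 8.50 hours

From Kepler's third law T² = 4π²r³/μ at r = 59000 km, T = 39.6 hours = 39.6 × 3600 s = 1.4256×10^5 s: μ = 4π²r³/T² = 3.98952×10^5 km³/s².
Semi-major axis of the transfer orbit: a_t = (8140 + 59000)/2 = 33570 km.
Transfer time t = π√(a_t³/μ) = π√((33570)³ / 3.98952×10^5) = 30590 s.
Converting: 30590 s ÷ 3600 s/hour = 8.50 hours.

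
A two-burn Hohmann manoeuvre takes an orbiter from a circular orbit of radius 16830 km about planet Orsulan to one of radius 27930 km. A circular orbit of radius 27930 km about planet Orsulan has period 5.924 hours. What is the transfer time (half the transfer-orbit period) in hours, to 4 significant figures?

From Kepler's third law T² = 4π²r³/μ at r = 27930 km, T = 5.924 hours = 5.924 × 3600 s = 21326.4 s: μ = 4π²r³/T² = 1.89120×10^6 km³/s².
Transfer-ellipse semi-major axis a_t = (r₁ + r₂)/2 = (16830 + 27930)/2 = 22380 km.
Half the transfer-orbit period gives t = π√(a_t³/μ) = 7648.4 s.
Converting: 7648.4 s ÷ 3600 s/hour = 2.125 hours.

t = 2.125 hours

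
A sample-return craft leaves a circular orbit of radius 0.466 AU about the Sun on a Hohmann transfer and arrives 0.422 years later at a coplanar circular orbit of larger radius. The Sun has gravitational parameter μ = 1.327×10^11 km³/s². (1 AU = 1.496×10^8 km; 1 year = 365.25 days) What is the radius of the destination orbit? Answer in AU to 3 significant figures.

In km: r₁ = 0.466 × 1.496×10^8 = 6.97136×10^7 km.
Transfer time t = 0.422 years × 365.25 × 86400 s = 1.33173072×10^7 s, and t = π√(a_t³/μ).
So a_t = (μ t²/π²)^(1/3) = (1.327×10^11 × (1.33173072×10^7)² / π²)^(1/3) = 1.3360×10^8 km.
Since a_t = (r₁ + r₂)/2, r₂ = 2a_t − r₁ = 2×1.3360×10^8 − 6.97136×10^7 = 1.974864×10^8 km.
In AU: r₂ = 1.974864×10^8 / 1.496×10^8 = 1.32 AU.

r₂ = 1.32 AU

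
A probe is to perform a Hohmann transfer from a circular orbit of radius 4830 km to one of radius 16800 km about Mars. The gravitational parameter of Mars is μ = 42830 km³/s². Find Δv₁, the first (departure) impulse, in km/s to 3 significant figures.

Δv₁ = 0.734 km/s

Transfer-ellipse semi-major axis a_t = (r₁ + r₂)/2 = (4830 + 16800)/2 = 10815 km.
Circular speed at r = 4830 km: v_c = √(μ/r) = 2.9778 km/s.
Transfer-orbit speed at the same r (vis-viva, a = a_t): v_t = √[μ(2/r − 1/a_t)] = 3.7114 km/s.
Δv₁ = |v_t − v_c| = |3.7114 − 2.9778| = 0.7336 km/s.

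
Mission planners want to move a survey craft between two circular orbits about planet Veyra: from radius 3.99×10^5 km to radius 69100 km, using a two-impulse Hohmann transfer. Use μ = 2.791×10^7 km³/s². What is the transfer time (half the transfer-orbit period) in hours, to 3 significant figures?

t = 18.7 hours

Transfer-ellipse semi-major axis a_t = (r₁ + r₂)/2 = (3.990×10^5 + 69100)/2 = 2.3405×10^5 km.
Half the transfer-orbit period gives t = π√(a_t³/μ) = 67330 s.
Converting: 67330 s ÷ 3600 s/hour = 18.7 hours.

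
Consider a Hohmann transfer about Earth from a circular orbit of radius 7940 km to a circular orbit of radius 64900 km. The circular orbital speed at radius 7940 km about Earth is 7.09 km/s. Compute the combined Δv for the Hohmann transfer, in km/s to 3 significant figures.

From the circular-orbit relation v² = μ/r at r = 7940 km: μ = v²r = (7.09)² × 7940 = 3.99129×10^5 km³/s².
The Hohmann ellipse has a_t = (r₁ + r₂)/2 = 36420 km.
Circular speed at r₁: v₁ = √(μ/r₁) = √(3.99129×10^5/7940) = 7.090 km/s.
Transfer-orbit speed at r₁ (vis-viva equation): v_p = √[μ(2/r₁ − 1/a_t)] = 9.465 km/s.
First burn Δv₁ = |v_p − v₁| = 2.375 km/s.
Circular speed at r₂: v₂ = √(μ/r₂) = 2.480 km/s.
Transfer-orbit speed at r₂: v_a = √[μ(2/r₂ − 1/a_t)] = 1.158 km/s.
Second burn Δv₂ = |v₂ − v_a| = 1.322 km/s.
Total Δv = Δv₁ + Δv₂ = 3.697 km/s.

Δv = 3.70 km/s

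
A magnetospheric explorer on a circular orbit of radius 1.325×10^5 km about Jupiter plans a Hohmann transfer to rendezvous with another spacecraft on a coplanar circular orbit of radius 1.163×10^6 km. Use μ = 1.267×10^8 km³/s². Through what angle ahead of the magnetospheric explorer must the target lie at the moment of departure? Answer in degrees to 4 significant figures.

Transfer-ellipse semi-major axis a_t = (r₁ + r₂)/2 = (1.325×10^5 + 1.163×10^6)/2 = 6.4775×10^5 km.
The half-period of the transfer ellipse is t = π√(a_t³/μ) = 1.4550×10^5 s.
Target angular speed ω₂ = √(μ/r₂³) = 8.9747×10^-6 rad/s.
Angle swept by the target during transfer: ω₂·t = 1.3058 rad = 74.82°.
Arrival is 180° from departure on the ellipse, so φ = 180° − 74.82° = 105.2°.

φ = 105.2°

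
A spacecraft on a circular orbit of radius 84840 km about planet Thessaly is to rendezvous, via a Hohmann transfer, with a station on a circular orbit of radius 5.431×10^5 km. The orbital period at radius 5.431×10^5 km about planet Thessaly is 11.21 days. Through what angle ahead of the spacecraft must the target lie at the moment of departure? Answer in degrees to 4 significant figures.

From Kepler's third law T² = 4π²r³/μ at r = 5.431×10^5 km, T = 11.21 days = 11.21 × 86400 s = 9.68544×10^5 s: μ = 4π²r³/T² = 6.74156×10^6 km³/s².
Transfer-ellipse semi-major axis a_t = (r₁ + r₂)/2 = (84840 + 5.431×10^5)/2 = 3.1397×10^5 km.
Transfer time t = π√(a_t³/μ) = 2.1286×10^5 s.
Target angular speed ω₂ = √(μ/r₂³) = 6.4872×10^-6 rad/s.
Angle swept by the target during transfer: ω₂·t = 1.3809 rad = 79.12°.
The spacecraft traverses 180° on the transfer ellipse, so the target must lead by 180° − 79.12° = 100.9°.

φ = 100.9°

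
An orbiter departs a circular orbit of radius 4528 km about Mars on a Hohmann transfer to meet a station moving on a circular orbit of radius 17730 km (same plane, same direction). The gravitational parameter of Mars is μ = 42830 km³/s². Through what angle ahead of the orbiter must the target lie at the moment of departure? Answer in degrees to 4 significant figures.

φ = 90.49°

Semi-major axis of the transfer orbit: a_t = (4528 + 17730)/2 = 11129 km.
Transfer time t = π√(a_t³/μ) = 17822 s.
The target's mean motion on its circular orbit is ω₂ = √(μ/r₂³) = 8.7662×10^-5 rad/s.
Angle swept by the target during transfer: ω₂·t = 1.5623 rad = 89.51°.
Arrival is 180° from departure on the ellipse, so φ = 180° − 89.51° = 90.49°.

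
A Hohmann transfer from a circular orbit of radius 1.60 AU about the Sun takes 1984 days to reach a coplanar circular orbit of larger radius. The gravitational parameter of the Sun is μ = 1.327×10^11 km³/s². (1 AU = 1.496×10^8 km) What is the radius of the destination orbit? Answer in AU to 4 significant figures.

In km: r₁ = 1.60 × 1.496×10^8 = 2.3936×10^8 km.
Transfer time t = 1984 days = 1.714176×10^8 s, and t = π√(a_t³/μ).
So a_t = (μ t²/π²)^(1/3) = (1.327×10^11 × (1.714176×10^8)² / π²)^(1/3) = 7.3377×10^8 km.
Since a_t = (r₁ + r₂)/2, r₂ = 2a_t − r₁ = 2×7.3377×10^8 − 2.3936×10^8 = 1.22818×10^9 km.
In AU: r₂ = 1.22818×10^9 / 1.496×10^8 = 8.210 AU.

r₂ = 8.210 AU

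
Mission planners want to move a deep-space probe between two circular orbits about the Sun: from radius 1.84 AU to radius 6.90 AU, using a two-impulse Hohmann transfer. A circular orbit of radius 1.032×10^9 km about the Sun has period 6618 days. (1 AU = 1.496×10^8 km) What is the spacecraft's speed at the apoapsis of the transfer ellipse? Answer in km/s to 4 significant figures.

From Kepler's third law T² = 4π²r³/μ at r = 1.032×10^9 km, T = 6618 days = 6618 × 86400 s = 5.717952×10^8 s: μ = 4π²r³/T² = 1.32714×10^11 km³/s².
In km: r₁ = 1.84 × 1.496×10^8 = 2.75264×10^8 km; r₂ = 6.90 × 1.496×10^8 = 1.03224×10^9 km.
Semi-major axis of the transfer orbit: a_t = (2.75264×10^8 + 1.03224×10^9)/2 = 6.53752×10^8 km.
The apoapsis of the transfer ellipse is at r = 1.03224×10^9 km.
Vis-viva: v = √[μ(2/r − 1/a_t)] = √[1.32714×10^11 × (2/1.03224×10^9 − 1/6.53752×10^8)] = 7.358 km/s.

v = 7.358 km/s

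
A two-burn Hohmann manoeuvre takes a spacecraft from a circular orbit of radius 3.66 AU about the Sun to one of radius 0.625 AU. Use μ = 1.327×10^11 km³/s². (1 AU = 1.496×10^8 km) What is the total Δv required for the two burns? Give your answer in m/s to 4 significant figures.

Δv = 18730 m/s

In km: r₁ = 3.66 × 1.496×10^8 = 5.47536×10^8 km; r₂ = 0.625 × 1.496×10^8 = 9.350×10^7 km.
The Hohmann ellipse has a_t = (r₁ + r₂)/2 = 3.20518×10^8 km.
At r₁ the circular-orbit speed is v₁ = √(μ/r₁) = 15.568 km/s.
Transfer-orbit speed at r₁ (v² = μ(2/r − 1/a)): v_a = √[μ(2/r₁ − 1/a_t)] = 8.4083 km/s.
First burn Δv₁ = |v_a − v₁| = 7.160 km/s.
Circular speed at r₂: v₂ = √(μ/r₂) = 37.67 km/s.
Transfer-orbit speed at r₂: v_p = √[μ(2/r₂ − 1/a_t)] = 49.24 km/s.
Second burn Δv₂ = |v₂ − v_p| = 11.57 km/s.
Δv = Δv₁ + Δv₂ = 7.160 + 11.57 = 18.73 km/s.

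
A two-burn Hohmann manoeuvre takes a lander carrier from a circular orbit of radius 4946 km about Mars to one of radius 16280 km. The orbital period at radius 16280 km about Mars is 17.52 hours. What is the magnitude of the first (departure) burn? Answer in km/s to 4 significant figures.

Δv₁ = 0.7019 km/s

From Kepler's third law T² = 4π²r³/μ at r = 16280 km, T = 17.52 hours = 17.52 × 3600 s = 63072 s: μ = 4π²r³/T² = 42820.3 km³/s².
The Hohmann ellipse has a_t = (r₁ + r₂)/2 = 10613 km.
On the circular orbit at r = 4946 km, v_c = √(μ/r) = 2.94237 km/s.
Transfer-orbit speed at the same r (vis-viva, a = a_t): v_t = √[μ(2/r − 1/a_t)] = 3.64423 km/s.
Δv₁ = |v_t − v_c| = |3.64423 − 2.94237| = 0.7019 km/s.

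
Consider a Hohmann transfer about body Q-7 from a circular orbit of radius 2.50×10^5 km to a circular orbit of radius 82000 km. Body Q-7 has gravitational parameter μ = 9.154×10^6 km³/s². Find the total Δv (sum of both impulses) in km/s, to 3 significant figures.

The Hohmann ellipse has a_t = (r₁ + r₂)/2 = 1.660×10^5 km.
Circular speed at r₁: v₁ = √(μ/r₁) = √(9.154×10^6/2.500×10^5) = 6.051 km/s.
On the transfer ellipse at r₁, v² = μ(2/r − 1/a) gives v_a = √[μ(2/r₁ − 1/a_t)] = 4.253 km/s.
First burn Δv₁ = |v_a − v₁| = 1.798 km/s.
At r₂, v₂ = √(μ/r₂) = 10.5657 km/s.
Transfer-orbit speed at r₂: v_p = √[μ(2/r₂ − 1/a_t)] = 12.9663 km/s.
Second burn Δv₂ = |v₂ − v_p| = 2.401 km/s.
Total Δv = Δv₁ + Δv₂ = 4.199 km/s.

Δv = 4.20 km/s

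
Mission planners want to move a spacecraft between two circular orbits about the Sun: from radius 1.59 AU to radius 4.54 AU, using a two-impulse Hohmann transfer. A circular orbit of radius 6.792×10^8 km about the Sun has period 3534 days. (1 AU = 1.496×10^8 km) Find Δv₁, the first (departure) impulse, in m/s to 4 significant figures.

Δv₁ = 5126 m/s

From Kepler's third law T² = 4π²r³/μ at r = 6.792×10^8 km, T = 3534 days = 3534 × 86400 s = 3.053376×10^8 s: μ = 4π²r³/T² = 1.32676×10^11 km³/s².
In km: r₁ = 1.59 × 1.496×10^8 = 2.37864×10^8 km; r₂ = 4.54 × 1.496×10^8 = 6.79184×10^8 km.
Transfer-ellipse semi-major axis a_t = (r₁ + r₂)/2 = (2.37864×10^8 + 6.79184×10^8)/2 = 4.58524×10^8 km.
Circular speed at r = 2.37864×10^8 km: v_c = √(μ/r) = 23.6174 km/s.
Transfer-orbit speed at the same r (vis-viva, a = a_t): v_t = √[μ(2/r − 1/a_t)] = 28.7438 km/s.
Δv₁ = |v_t − v_c| = |28.7438 − 23.6174| = 5.126 km/s.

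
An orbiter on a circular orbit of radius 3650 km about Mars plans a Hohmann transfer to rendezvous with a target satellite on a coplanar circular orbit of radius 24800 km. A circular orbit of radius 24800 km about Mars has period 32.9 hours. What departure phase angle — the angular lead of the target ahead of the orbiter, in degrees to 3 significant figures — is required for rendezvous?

From Kepler's third law T² = 4π²r³/μ at r = 24800 km, T = 32.9 hours = 32.9 × 3600 s = 1.1844×10^5 s: μ = 4π²r³/T² = 42925.8 km³/s².
Transfer-ellipse semi-major axis a_t = (r₁ + r₂)/2 = (3650 + 24800)/2 = 14225 km.
Transfer time t = π√(a_t³/μ) = 25725.8 s.
The target's mean motion on its circular orbit is ω₂ = √(μ/r₂³) = 5.30495×10^-5 rad/s.
Angle swept by the target during transfer: ω₂·t = 1.3647 rad = 78.19°.
Arrival is 180° from departure on the ellipse, so φ = 180° − 78.19° = 102°.

φ = 102°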